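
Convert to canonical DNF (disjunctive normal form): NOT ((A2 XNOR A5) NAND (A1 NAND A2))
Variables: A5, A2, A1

(NOT A5 AND NOT A2 AND NOT A1) OR (NOT A5 AND NOT A2 AND A1) OR (A5 AND A2 AND NOT A1)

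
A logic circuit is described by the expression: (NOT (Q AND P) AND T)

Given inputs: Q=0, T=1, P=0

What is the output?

Substituting: (NOT (0 AND 0) AND 1)
= 1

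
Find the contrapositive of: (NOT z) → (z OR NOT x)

Contrapositive: NOT (z OR NOT x) → z
Note: A statement and its contrapositive are logically equivalent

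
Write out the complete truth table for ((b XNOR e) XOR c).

c | e | b | Output
------------------
0 | 0 | 0 | 1
0 | 0 | 1 | 0
0 | 1 | 0 | 0
0 | 1 | 1 | 1
1 | 0 | 0 | 0
1 | 0 | 1 | 1
1 | 1 | 0 | 1
1 | 1 | 1 | 0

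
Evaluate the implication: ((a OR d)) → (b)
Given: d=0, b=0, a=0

Antecedent ((a OR d)) = 0; consequent (b) = 0.
0 → 0 = 1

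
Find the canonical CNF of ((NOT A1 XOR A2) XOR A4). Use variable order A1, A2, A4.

(A1 OR A2 OR NOT A4) AND (A1 OR NOT A2 OR A4) AND (NOT A1 OR A2 OR A4) AND (NOT A1 OR NOT A2 OR NOT A4)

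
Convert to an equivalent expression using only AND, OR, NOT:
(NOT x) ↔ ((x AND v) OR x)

((NOT x) AND ((x AND v) OR x)) OR (x AND NOT ((x AND v) OR x))
(Biconditional = both true or both false)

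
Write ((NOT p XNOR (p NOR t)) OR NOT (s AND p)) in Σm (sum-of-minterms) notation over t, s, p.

Σm(0, 1, 2, 3, 4, 5, 6, 7) = (NOT t AND NOT s AND NOT p) OR (NOT t AND NOT s AND p) OR (NOT t AND s AND NOT p) OR (NOT t AND s AND p) OR (t AND NOT s AND NOT p) OR (t AND NOT s AND p) OR (t AND s AND NOT p) OR (t AND s AND p)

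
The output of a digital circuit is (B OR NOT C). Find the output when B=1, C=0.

Substituting: (1 OR NOT 0)
= 1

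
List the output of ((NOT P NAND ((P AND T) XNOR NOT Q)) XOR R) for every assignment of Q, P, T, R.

Q | P | T | R | Output
----------------------
0 | 0 | 0 | 0 | 1
0 | 0 | 0 | 1 | 0
0 | 0 | 1 | 0 | 1
0 | 0 | 1 | 1 | 0
0 | 1 | 0 | 0 | 1
0 | 1 | 0 | 1 | 0
0 | 1 | 1 | 0 | 1
0 | 1 | 1 | 1 | 0
1 | 0 | 0 | 0 | 0
1 | 0 | 0 | 1 | 1
1 | 0 | 1 | 0 | 0
1 | 0 | 1 | 1 | 1
1 | 1 | 0 | 0 | 1
1 | 1 | 0 | 1 | 0
1 | 1 | 1 | 0 | 1
1 | 1 | 1 | 1 | 0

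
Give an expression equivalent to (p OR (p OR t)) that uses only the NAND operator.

((p NAND p) NAND (((p NAND p) NAND (t NAND t)) NAND ((p NAND p) NAND (t NAND t))))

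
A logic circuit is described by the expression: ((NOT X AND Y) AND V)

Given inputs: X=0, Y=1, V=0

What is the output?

Substituting: ((NOT 0 AND 1) AND 0)
= 0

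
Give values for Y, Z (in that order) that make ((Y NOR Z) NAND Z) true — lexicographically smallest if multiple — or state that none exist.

Y=0, Z=0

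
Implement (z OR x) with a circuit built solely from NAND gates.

((z NAND z) NAND (x NAND x))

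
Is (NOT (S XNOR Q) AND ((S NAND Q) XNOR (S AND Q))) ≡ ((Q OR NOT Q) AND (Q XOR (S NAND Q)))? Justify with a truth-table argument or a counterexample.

No. Counterexample: with S=0, Q=0, Expression 1 = 0 but Expression 2 = 1.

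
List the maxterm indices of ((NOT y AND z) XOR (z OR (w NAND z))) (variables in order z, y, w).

ΠM(4, 5) = (NOT z OR y OR w) AND (NOT z OR y OR NOT w)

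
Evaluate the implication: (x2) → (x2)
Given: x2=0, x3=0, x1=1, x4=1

Antecedent (x2) = 0; consequent (x2) = 0.
0 → 0 = 1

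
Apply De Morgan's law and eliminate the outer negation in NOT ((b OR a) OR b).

NOT (b OR a) AND NOT b
De Morgan's: NOT(OR of terms) = AND of negations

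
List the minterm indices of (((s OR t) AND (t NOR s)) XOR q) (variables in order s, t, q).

Σm(1, 3, 5, 7) = (NOT s AND NOT t AND q) OR (NOT s AND t AND q) OR (s AND NOT t AND q) OR (s AND t AND q)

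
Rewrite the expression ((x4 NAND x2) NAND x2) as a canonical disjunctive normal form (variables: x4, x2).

(NOT x4 AND NOT x2) OR (x4 AND NOT x2) OR (x4 AND x2)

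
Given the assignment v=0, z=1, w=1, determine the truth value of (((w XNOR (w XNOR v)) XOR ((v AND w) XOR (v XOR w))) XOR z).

Substituting: (((1 XNOR (1 XNOR 0)) XOR ((0 AND 1) XOR (0 XOR 1))) XOR 1)
= 0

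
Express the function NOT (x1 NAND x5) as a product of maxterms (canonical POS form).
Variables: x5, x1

ΠM(0, 1, 2) = (x5 OR x1) AND (x5 OR NOT x1) AND (NOT x5 OR x1)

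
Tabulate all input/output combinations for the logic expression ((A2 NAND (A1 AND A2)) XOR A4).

A4 | A1 | A2 | Output
---------------------
0 | 0 | 0 | 1
0 | 0 | 1 | 1
0 | 1 | 0 | 1
0 | 1 | 1 | 0
1 | 0 | 0 | 0
1 | 0 | 1 | 0
1 | 1 | 0 | 0
1 | 1 | 1 | 1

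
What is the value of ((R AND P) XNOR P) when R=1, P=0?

Substituting: ((1 AND 0) XNOR 0)
= 1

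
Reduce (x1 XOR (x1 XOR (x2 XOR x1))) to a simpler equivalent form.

By XOR self-cancellation ((E XOR v) XOR v = E):
= (x2 XOR x1)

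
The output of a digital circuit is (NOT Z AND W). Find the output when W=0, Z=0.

Substituting: (NOT 0 AND 0)
= 0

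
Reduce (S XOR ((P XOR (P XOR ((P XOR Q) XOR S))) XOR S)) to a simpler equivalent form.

By XOR self-cancellation ((E XOR v) XOR v = E) then XOR self-cancellation ((E XOR v) XOR v = E):
= ((P XOR Q) XOR S)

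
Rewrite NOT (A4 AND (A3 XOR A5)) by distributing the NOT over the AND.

NOT A4 OR NOT (A3 XOR A5)
De Morgan's: NOT(AND of terms) = OR of negations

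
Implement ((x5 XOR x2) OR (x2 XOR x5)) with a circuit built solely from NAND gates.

((((x5 NAND (x5 NAND x2)) NAND (x2 NAND (x5 NAND x2))) NAND ((x5 NAND (x5 NAND x2)) NAND (x2 NAND (x5 NAND x2)))) NAND (((x2 NAND (x2 NAND x5)) NAND (x5 NAND (x2 NAND x5))) NAND ((x2 NAND (x2 NAND x5)) NAND (x5 NAND (x2 NAND x5)))))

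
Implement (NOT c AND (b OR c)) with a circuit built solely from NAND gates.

(((c NAND c) NAND ((b NAND b) NAND (c NAND c))) NAND ((c NAND c) NAND ((b NAND b) NAND (c NAND c))))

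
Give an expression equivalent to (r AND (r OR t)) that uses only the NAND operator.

((r NAND ((r NAND r) NAND (t NAND t))) NAND (r NAND ((r NAND r) NAND (t NAND t))))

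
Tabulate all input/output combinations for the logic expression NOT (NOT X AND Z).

Z | X | Output
--------------
0 | 0 | 1
0 | 1 | 1
1 | 0 | 0
1 | 1 | 1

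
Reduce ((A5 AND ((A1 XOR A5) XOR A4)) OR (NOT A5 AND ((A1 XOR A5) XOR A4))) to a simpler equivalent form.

By distribution ((E AND v) OR (E AND NOT v) = E):
= ((A1 XOR A5) XOR A4)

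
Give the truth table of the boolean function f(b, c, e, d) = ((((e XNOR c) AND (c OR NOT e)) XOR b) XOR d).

b | c | e | d | Output
----------------------
0 | 0 | 0 | 0 | 1
0 | 0 | 0 | 1 | 0
0 | 0 | 1 | 0 | 0
0 | 0 | 1 | 1 | 1
0 | 1 | 0 | 0 | 0
0 | 1 | 0 | 1 | 1
0 | 1 | 1 | 0 | 1
0 | 1 | 1 | 1 | 0
1 | 0 | 0 | 0 | 0
1 | 0 | 0 | 1 | 1
1 | 0 | 1 | 0 | 1
1 | 0 | 1 | 1 | 0
1 | 1 | 0 | 0 | 1
1 | 1 | 0 | 1 | 0
1 | 1 | 1 | 0 | 0
1 | 1 | 1 | 1 | 1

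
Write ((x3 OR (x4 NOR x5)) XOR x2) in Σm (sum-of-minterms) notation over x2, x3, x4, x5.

Σm(0, 4, 5, 6, 7, 9, 10, 11) = (NOT x2 AND NOT x3 AND NOT x4 AND NOT x5) OR (NOT x2 AND x3 AND NOT x4 AND NOT x5) OR (NOT x2 AND x3 AND NOT x4 AND x5) OR (NOT x2 AND x3 AND x4 AND NOT x5) OR (NOT x2 AND x3 AND x4 AND x5) OR (x2 AND NOT x3 AND NOT x4 AND x5) OR (x2 AND NOT x3 AND x4 AND NOT x5) OR (x2 AND NOT x3 AND x4 AND x5)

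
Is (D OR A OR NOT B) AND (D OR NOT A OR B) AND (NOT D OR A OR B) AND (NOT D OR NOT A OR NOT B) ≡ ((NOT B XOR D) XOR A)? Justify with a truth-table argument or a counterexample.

Yes, they are equivalent — the two output columns agree on all 8 assignments:
D | A | B | Expression 1 | Expression 2
---------------------------------------
0 | 0 | 0 | 1 | 1
0 | 0 | 1 | 0 | 0
0 | 1 | 0 | 0 | 0
0 | 1 | 1 | 1 | 1
1 | 0 | 0 | 0 | 0
1 | 0 | 1 | 1 | 1
1 | 1 | 0 | 1 | 1
1 | 1 | 1 | 0 | 0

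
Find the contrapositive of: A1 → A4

Contrapositive: NOT A4 → NOT A1
Note: A statement and its contrapositive are logically equivalent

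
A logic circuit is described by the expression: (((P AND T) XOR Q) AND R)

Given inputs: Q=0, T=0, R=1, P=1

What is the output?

Substituting: (((1 AND 0) XOR 0) AND 1)
= 0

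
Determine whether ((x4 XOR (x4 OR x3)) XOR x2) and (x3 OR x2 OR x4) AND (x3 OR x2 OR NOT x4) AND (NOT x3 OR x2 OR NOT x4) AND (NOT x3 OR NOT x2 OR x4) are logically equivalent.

Yes, they are equivalent — the two output columns agree on all 8 assignments:
x3 | x2 | x4 | Expression 1 | Expression 2
------------------------------------------
0 | 0 | 0 | 0 | 0
0 | 0 | 1 | 0 | 0
0 | 1 | 0 | 1 | 1
0 | 1 | 1 | 1 | 1
1 | 0 | 0 | 1 | 1
1 | 0 | 1 | 0 | 0
1 | 1 | 0 | 0 | 0
1 | 1 | 1 | 1 | 1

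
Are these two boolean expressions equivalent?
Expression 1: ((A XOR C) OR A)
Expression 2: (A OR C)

Yes, they are equivalent — the two output columns agree on all 4 assignments:
A | C | Expression 1 | Expression 2
-----------------------------------
0 | 0 | 0 | 0
0 | 1 | 1 | 1
1 | 0 | 1 | 1
1 | 1 | 1 | 1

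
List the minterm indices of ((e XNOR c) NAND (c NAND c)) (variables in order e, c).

Σm(1, 2, 3) = (NOT e AND c) OR (e AND NOT c) OR (e AND c)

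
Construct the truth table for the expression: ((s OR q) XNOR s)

s | q | Output
--------------
0 | 0 | 1
0 | 1 | 0
1 | 0 | 1
1 | 1 | 1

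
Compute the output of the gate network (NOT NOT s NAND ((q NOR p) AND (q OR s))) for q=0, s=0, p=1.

Substituting: (NOT NOT 0 NAND ((0 NOR 1) AND (0 OR 0)))
= 1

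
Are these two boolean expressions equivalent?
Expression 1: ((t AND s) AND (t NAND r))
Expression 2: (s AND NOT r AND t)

Yes, they are equivalent — the two output columns agree on all 8 assignments:
s | r | t | Expression 1 | Expression 2
---------------------------------------
0 | 0 | 0 | 0 | 0
0 | 0 | 1 | 0 | 0
0 | 1 | 0 | 0 | 0
0 | 1 | 1 | 0 | 0
1 | 0 | 0 | 0 | 0
1 | 0 | 1 | 1 | 1
1 | 1 | 0 | 0 | 0
1 | 1 | 1 | 0 | 0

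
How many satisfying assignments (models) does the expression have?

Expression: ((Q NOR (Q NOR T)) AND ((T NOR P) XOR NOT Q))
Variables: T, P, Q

Satisfying assignments: (1,0,0), (1,1,0)
Count: 2 out of 8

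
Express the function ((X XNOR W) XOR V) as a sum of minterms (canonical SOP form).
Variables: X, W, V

Σm(0, 3, 5, 6) = (NOT X AND NOT W AND NOT V) OR (NOT X AND W AND V) OR (X AND NOT W AND V) OR (X AND W AND NOT V)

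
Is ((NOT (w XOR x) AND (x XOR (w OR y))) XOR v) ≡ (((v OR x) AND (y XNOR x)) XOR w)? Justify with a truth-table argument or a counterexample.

No. Counterexample: with x=0, w=0, v=0, y=1, Expression 1 = 1 but Expression 2 = 0.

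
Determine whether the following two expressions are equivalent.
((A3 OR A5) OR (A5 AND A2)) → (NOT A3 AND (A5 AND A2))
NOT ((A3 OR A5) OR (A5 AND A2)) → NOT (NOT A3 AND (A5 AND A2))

No, Inverse is not equivalent to original (counterexample: A2=0, A3=0, A5=1)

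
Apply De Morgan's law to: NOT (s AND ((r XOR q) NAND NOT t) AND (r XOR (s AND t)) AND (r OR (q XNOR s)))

NOT s OR NOT ((r XOR q) NAND NOT t) OR NOT (r XOR (s AND t)) OR NOT (r OR (q XNOR s))
De Morgan's: NOT(AND of terms) = OR of negations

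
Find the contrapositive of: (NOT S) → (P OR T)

Contrapositive: NOT (P OR T) → S
Note: A statement and its contrapositive are logically equivalent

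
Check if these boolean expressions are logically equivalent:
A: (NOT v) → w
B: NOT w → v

Yes, Contrapositive is always equivalent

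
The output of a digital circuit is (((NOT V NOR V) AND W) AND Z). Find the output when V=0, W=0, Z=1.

Substituting: (((NOT 0 NOR 0) AND 0) AND 1)
= 0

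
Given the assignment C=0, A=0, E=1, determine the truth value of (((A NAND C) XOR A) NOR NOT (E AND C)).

Substituting: (((0 NAND 0) XOR 0) NOR NOT (1 AND 0))
= 0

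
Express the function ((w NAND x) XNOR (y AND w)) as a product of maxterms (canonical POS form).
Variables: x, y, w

ΠM(0, 1, 2, 4, 6, 7) = (x OR y OR w) AND (x OR y OR NOT w) AND (x OR NOT y OR w) AND (NOT x OR y OR w) AND (NOT x OR NOT y OR w) AND (NOT x OR NOT y OR NOT w)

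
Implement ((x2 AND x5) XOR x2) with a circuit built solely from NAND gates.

((((x2 NAND x5) NAND (x2 NAND x5)) NAND (((x2 NAND x5) NAND (x2 NAND x5)) NAND x2)) NAND (x2 NAND (((x2 NAND x5) NAND (x2 NAND x5)) NAND x2)))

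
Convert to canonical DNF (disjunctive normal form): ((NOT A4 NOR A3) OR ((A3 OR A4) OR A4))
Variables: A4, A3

(NOT A4 AND A3) OR (A4 AND NOT A3) OR (A4 AND A3)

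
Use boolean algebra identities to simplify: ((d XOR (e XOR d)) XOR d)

By XOR self-cancellation ((E XOR v) XOR v = E):
= (e XOR d)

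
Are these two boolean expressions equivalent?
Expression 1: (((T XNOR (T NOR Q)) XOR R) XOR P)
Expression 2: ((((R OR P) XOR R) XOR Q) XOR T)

No. Counterexample: with Q=0, R=0, P=0, T=1, Expression 1 = 0 but Expression 2 = 1.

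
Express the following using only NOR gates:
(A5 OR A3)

((A5 NOR A3) NOR (A5 NOR A3))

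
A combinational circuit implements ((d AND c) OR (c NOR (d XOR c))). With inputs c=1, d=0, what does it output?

Substituting: ((0 AND 1) OR (1 NOR (0 XOR 1)))
= 0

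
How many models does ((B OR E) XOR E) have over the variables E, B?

Satisfying assignments: (0,1)
Count: 1 out of 4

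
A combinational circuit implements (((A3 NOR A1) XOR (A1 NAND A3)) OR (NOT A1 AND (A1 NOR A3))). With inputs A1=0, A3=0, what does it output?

Substituting: (((0 NOR 0) XOR (0 NAND 0)) OR (NOT 0 AND (0 NOR 0)))
= 1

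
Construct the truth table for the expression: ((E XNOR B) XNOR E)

B | E | Output
--------------
0 | 0 | 0
0 | 1 | 0
1 | 0 | 1
1 | 1 | 1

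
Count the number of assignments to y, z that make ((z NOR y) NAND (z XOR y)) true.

Satisfying assignments: (0,0), (0,1), (1,0), (1,1)
Count: 4 out of 4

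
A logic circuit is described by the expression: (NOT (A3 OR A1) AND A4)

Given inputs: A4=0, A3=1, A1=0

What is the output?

Substituting: (NOT (1 OR 0) AND 0)
= 0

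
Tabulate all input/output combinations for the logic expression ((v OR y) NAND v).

v | y | Output
--------------
0 | 0 | 1
0 | 1 | 1
1 | 0 | 0
1 | 1 | 0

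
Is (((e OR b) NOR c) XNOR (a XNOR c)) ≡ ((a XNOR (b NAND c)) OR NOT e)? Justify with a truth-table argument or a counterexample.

No. Counterexample: with e=0, c=0, b=0, a=1, Expression 1 = 0 but Expression 2 = 1.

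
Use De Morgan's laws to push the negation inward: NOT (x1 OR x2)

NOT x1 AND NOT x2
De Morgan's: NOT(OR of terms) = AND of negations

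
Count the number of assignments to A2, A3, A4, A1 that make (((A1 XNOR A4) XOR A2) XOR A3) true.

Satisfying assignments: (0,0,0,0), (0,0,1,1), (0,1,0,1), (0,1,1,0), (1,0,0,1), (1,0,1,0), (1,1,0,0), (1,1,1,1)
Count: 8 out of 16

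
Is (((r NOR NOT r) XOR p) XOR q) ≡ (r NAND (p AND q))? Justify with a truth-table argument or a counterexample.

No. Counterexample: with r=0, p=0, q=0, Expression 1 = 0 but Expression 2 = 1.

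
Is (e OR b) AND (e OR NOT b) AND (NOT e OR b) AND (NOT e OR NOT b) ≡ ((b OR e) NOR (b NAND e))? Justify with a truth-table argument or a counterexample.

Yes, they are equivalent — the two output columns agree on all 4 assignments:
e | b | Expression 1 | Expression 2
-----------------------------------
0 | 0 | 0 | 0
0 | 1 | 0 | 0
1 | 0 | 0 | 0
1 | 1 | 0 | 0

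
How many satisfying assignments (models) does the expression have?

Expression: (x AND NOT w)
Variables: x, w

Satisfying assignments: (1,0)
Count: 1 out of 4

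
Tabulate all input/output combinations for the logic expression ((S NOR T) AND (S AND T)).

T | S | Output
--------------
0 | 0 | 0
0 | 1 | 0
1 | 0 | 0
1 | 1 | 0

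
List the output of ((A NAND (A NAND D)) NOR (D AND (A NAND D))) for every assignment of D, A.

D | A | Output
--------------
0 | 0 | 0
0 | 1 | 1
1 | 0 | 0
1 | 1 | 0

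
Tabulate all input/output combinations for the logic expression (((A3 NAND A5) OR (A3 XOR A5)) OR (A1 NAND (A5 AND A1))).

A1 | A3 | A5 | Output
---------------------
0 | 0 | 0 | 1
0 | 0 | 1 | 1
0 | 1 | 0 | 1
0 | 1 | 1 | 1
1 | 0 | 0 | 1
1 | 0 | 1 | 1
1 | 1 | 0 | 1
1 | 1 | 1 | 0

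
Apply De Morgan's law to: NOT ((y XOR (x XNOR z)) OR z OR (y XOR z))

NOT (y XOR (x XNOR z)) AND NOT z AND NOT (y XOR z)
De Morgan's: NOT(OR of terms) = AND of negations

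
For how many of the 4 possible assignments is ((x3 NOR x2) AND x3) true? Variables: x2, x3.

No assignment satisfies the expression.
Count: 0 out of 4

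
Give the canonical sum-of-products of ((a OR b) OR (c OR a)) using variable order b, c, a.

Σm(1, 2, 3, 4, 5, 6, 7) = (NOT b AND NOT c AND a) OR (NOT b AND c AND NOT a) OR (NOT b AND c AND a) OR (b AND NOT c AND NOT a) OR (b AND NOT c AND a) OR (b AND c AND NOT a) OR (b AND c AND a)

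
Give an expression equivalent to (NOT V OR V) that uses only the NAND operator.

(((V NAND V) NAND (V NAND V)) NAND (V NAND V))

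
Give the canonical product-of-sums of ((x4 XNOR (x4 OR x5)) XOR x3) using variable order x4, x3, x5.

ΠM(1, 2, 6, 7) = (x4 OR x3 OR NOT x5) AND (x4 OR NOT x3 OR x5) AND (NOT x4 OR NOT x3 OR x5) AND (NOT x4 OR NOT x3 OR NOT x5)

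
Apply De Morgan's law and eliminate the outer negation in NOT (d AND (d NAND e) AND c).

NOT d OR NOT (d NAND e) OR NOT c
De Morgan's: NOT(AND of terms) = OR of negations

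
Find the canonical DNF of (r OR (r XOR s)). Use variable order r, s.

(NOT r AND s) OR (r AND NOT s) OR (r AND s)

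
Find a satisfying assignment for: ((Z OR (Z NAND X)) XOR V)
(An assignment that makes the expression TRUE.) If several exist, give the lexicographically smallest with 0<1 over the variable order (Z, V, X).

Z=0, V=0, X=0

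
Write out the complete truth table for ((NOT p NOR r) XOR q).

q | p | r | Output
------------------
0 | 0 | 0 | 0
0 | 0 | 1 | 0
0 | 1 | 0 | 1
0 | 1 | 1 | 0
1 | 0 | 0 | 1
1 | 0 | 1 | 1
1 | 1 | 0 | 0
1 | 1 | 1 | 1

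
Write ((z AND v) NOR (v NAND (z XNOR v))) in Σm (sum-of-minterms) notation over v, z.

Σm() = FALSE (no minterms)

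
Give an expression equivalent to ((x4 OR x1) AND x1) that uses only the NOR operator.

((((x4 NOR x1) NOR (x4 NOR x1)) NOR ((x4 NOR x1) NOR (x4 NOR x1))) NOR (x1 NOR x1))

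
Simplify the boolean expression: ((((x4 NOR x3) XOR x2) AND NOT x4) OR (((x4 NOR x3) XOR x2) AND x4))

By distribution ((E AND v) OR (E AND NOT v) = E):
= ((x4 NOR x3) XOR x2)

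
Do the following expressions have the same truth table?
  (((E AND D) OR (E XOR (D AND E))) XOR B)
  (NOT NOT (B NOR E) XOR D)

No. Counterexample: with D=0, E=0, B=0, Expression 1 = 0 but Expression 2 = 1.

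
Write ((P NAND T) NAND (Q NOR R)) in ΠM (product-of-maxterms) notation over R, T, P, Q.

ΠM(0, 2, 4) = (R OR T OR P OR Q) AND (R OR T OR NOT P OR Q) AND (R OR NOT T OR P OR Q)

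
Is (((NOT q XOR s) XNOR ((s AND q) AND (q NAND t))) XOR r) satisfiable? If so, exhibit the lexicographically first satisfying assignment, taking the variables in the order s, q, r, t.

s=0, q=0, r=1, t=0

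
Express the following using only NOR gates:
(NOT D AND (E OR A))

(((D NOR D) NOR (D NOR D)) NOR (((E NOR A) NOR (E NOR A)) NOR ((E NOR A) NOR (E NOR A))))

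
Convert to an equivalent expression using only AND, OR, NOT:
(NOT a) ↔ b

((NOT a) AND b) OR (a AND NOT b)
(Biconditional = both true or both false)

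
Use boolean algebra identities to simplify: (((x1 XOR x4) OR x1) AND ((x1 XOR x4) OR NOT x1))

By distribution ((E OR v) AND (E OR NOT v) = E):
= (x1 XOR x4)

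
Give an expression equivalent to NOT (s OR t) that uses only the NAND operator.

(((s NAND s) NAND (t NAND t)) NAND ((s NAND s) NAND (t NAND t)))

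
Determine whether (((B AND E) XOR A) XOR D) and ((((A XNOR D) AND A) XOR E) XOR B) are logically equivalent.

No. Counterexample: with E=0, B=0, A=0, D=1, Expression 1 = 1 but Expression 2 = 0.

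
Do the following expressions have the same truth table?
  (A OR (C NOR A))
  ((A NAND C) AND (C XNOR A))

No. Counterexample: with C=0, A=1, Expression 1 = 1 but Expression 2 = 0.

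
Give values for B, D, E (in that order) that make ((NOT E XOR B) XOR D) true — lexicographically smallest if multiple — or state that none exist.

B=0, D=0, E=0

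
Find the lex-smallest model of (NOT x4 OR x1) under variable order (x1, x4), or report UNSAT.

x1=0, x4=0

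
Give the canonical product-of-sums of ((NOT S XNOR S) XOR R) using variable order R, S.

ΠM(0, 1) = (R OR S) AND (R OR NOT S)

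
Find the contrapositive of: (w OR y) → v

Contrapositive: NOT v → NOT (w OR y)
Note: A statement and its contrapositive are logically equivalent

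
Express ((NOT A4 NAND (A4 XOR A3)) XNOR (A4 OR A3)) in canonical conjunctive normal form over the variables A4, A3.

(A4 OR A3) AND (A4 OR NOT A3)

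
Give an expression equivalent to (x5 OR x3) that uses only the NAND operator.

((x5 NAND x5) NAND (x3 NAND x3))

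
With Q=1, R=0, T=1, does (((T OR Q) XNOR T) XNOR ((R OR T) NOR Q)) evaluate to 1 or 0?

Substituting: (((1 OR 1) XNOR 1) XNOR ((0 OR 1) NOR 1))
= 0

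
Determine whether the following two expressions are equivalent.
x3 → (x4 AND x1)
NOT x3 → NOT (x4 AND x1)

No, Inverse is not equivalent to original (counterexample: x1=0, x3=1, x4=0)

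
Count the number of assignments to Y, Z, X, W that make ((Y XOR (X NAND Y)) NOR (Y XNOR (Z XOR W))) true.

Satisfying assignments: (1,0,0,0), (1,1,0,1)
Count: 2 out of 16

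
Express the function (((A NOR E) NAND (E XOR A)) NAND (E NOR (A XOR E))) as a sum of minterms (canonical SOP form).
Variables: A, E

Σm(1, 2, 3) = (NOT A AND E) OR (A AND NOT E) OR (A AND E)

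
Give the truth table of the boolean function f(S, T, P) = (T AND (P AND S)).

S | T | P | Output
------------------
0 | 0 | 0 | 0
0 | 0 | 1 | 0
0 | 1 | 0 | 0
0 | 1 | 1 | 0
1 | 0 | 0 | 0
1 | 0 | 1 | 0
1 | 1 | 0 | 0
1 | 1 | 1 | 1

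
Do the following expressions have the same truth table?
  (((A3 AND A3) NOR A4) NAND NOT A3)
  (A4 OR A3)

Yes, they are equivalent — the two output columns agree on all 4 assignments:
A4 | A3 | Expression 1 | Expression 2
-------------------------------------
0 | 0 | 0 | 0
0 | 1 | 1 | 1
1 | 0 | 1 | 1
1 | 1 | 1 | 1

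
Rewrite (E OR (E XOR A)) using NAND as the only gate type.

((E NAND E) NAND (((E NAND (E NAND A)) NAND (A NAND (E NAND A))) NAND ((E NAND (E NAND A)) NAND (A NAND (E NAND A)))))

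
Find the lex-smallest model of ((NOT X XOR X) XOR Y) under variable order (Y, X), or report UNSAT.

Y=0, X=0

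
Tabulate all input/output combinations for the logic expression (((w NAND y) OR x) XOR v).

v | y | w | x | Output
----------------------
0 | 0 | 0 | 0 | 1
0 | 0 | 0 | 1 | 1
0 | 0 | 1 | 0 | 1
0 | 0 | 1 | 1 | 1
0 | 1 | 0 | 0 | 1
0 | 1 | 0 | 1 | 1
0 | 1 | 1 | 0 | 0
0 | 1 | 1 | 1 | 1
1 | 0 | 0 | 0 | 0
1 | 0 | 0 | 1 | 0
1 | 0 | 1 | 0 | 0
1 | 0 | 1 | 1 | 0
1 | 1 | 0 | 0 | 0
1 | 1 | 0 | 1 | 0
1 | 1 | 1 | 0 | 1
1 | 1 | 1 | 1 | 0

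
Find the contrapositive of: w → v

Contrapositive: NOT v → NOT w
Note: A statement and its contrapositive are logically equivalent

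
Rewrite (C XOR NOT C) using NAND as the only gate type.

((C NAND (C NAND (C NAND C))) NAND ((C NAND C) NAND (C NAND (C NAND C))))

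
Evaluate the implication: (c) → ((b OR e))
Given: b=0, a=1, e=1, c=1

Antecedent (c) = 1; consequent ((b OR e)) = 1.
1 → 1 = 1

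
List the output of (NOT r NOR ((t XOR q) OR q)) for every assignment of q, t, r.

q | t | r | Output
------------------
0 | 0 | 0 | 0
0 | 0 | 1 | 1
0 | 1 | 0 | 0
0 | 1 | 1 | 0
1 | 0 | 0 | 0
1 | 0 | 1 | 0
1 | 1 | 0 | 0
1 | 1 | 1 | 0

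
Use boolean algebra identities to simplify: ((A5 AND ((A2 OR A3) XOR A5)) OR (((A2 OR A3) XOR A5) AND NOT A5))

By distribution ((E AND v) OR (E AND NOT v) = E):
= ((A2 OR A3) XOR A5)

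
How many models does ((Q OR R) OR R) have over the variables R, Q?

Satisfying assignments: (0,1), (1,0), (1,1)
Count: 3 out of 4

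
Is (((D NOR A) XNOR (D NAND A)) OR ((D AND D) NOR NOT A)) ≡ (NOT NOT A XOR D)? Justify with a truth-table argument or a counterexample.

No. Counterexample: with D=0, A=0, Expression 1 = 1 but Expression 2 = 0.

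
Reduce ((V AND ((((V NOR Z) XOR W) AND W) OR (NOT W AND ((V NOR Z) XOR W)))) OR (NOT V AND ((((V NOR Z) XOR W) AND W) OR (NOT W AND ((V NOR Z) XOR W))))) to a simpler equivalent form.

By distribution ((E AND v) OR (E AND NOT v) = E) then distribution ((E AND v) OR (E AND NOT v) = E):
= ((V NOR Z) XOR W)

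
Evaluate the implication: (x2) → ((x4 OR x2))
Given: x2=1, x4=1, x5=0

Antecedent (x2) = 1; consequent ((x4 OR x2)) = 1.
1 → 1 = 1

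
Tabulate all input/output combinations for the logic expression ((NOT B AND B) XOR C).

B | C | Output
--------------
0 | 0 | 0
0 | 1 | 1
1 | 0 | 0
1 | 1 | 1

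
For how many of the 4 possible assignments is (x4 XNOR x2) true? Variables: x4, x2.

Satisfying assignments: (0,0), (1,1)
Count: 2 out of 4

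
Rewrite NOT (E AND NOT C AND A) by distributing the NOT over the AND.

NOT E OR C OR NOT A
De Morgan's: NOT(AND of terms) = OR of negations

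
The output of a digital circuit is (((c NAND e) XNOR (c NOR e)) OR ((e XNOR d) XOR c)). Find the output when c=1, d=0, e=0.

Substituting: (((1 NAND 0) XNOR (1 NOR 0)) OR ((0 XNOR 0) XOR 1))
= 0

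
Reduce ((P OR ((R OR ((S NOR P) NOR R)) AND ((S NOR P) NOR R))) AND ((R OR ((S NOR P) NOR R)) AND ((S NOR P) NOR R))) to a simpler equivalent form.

By absorption (E AND (E OR v) = E) then absorption (E AND (E OR v) = E):
= ((S NOR P) NOR R)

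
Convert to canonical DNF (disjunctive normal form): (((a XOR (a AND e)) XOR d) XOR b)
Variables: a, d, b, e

(NOT a AND NOT d AND b AND NOT e) OR (NOT a AND NOT d AND b AND e) OR (NOT a AND d AND NOT b AND NOT e) OR (NOT a AND d AND NOT b AND e) OR (a AND NOT d AND NOT b AND NOT e) OR (a AND NOT d AND b AND e) OR (a AND d AND NOT b AND e) OR (a AND d AND b AND NOT e)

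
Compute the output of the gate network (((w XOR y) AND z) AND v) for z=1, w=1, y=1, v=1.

Substituting: (((1 XOR 1) AND 1) AND 1)
= 0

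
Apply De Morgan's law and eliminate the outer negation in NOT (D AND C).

NOT D OR NOT C
De Morgan's: NOT(AND of terms) = OR of negations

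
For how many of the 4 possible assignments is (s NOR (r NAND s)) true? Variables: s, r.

No assignment satisfies the expression.
Count: 0 out of 4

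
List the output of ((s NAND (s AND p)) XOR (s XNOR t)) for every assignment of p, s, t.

p | s | t | Output
------------------
0 | 0 | 0 | 0
0 | 0 | 1 | 1
0 | 1 | 0 | 1
0 | 1 | 1 | 0
1 | 0 | 0 | 0
1 | 0 | 1 | 1
1 | 1 | 0 | 0
1 | 1 | 1 | 1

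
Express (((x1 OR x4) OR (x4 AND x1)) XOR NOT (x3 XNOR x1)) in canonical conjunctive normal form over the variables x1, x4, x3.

(x1 OR x4 OR x3) AND (x1 OR NOT x4 OR NOT x3) AND (NOT x1 OR x4 OR x3) AND (NOT x1 OR NOT x4 OR x3)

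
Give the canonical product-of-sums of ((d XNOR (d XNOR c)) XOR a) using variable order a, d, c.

ΠM(0, 2, 5, 7) = (a OR d OR c) AND (a OR NOT d OR c) AND (NOT a OR d OR NOT c) AND (NOT a OR NOT d OR NOT c)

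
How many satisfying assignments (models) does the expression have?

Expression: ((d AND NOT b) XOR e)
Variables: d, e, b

Satisfying assignments: (0,1,0), (0,1,1), (1,0,0), (1,1,1)
Count: 4 out of 8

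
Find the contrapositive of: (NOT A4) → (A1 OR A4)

Contrapositive: NOT (A1 OR A4) → A4
Note: A statement and its contrapositive are logically equivalent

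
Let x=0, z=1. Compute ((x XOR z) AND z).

Substituting: ((0 XOR 1) AND 1)
= 1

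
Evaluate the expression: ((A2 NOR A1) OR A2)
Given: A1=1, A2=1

Substituting: ((1 NOR 1) OR 1)
= 1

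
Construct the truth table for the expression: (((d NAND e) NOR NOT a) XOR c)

e | a | d | c | Output
----------------------
0 | 0 | 0 | 0 | 0
0 | 0 | 0 | 1 | 1
0 | 0 | 1 | 0 | 0
0 | 0 | 1 | 1 | 1
0 | 1 | 0 | 0 | 0
0 | 1 | 0 | 1 | 1
0 | 1 | 1 | 0 | 0
0 | 1 | 1 | 1 | 1
1 | 0 | 0 | 0 | 0
1 | 0 | 0 | 1 | 1
1 | 0 | 1 | 0 | 0
1 | 0 | 1 | 1 | 1
1 | 1 | 0 | 0 | 0
1 | 1 | 0 | 1 | 1
1 | 1 | 1 | 0 | 1
1 | 1 | 1 | 1 | 0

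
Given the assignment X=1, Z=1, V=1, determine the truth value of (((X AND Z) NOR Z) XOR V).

Substituting: (((1 AND 1) NOR 1) XOR 1)
= 1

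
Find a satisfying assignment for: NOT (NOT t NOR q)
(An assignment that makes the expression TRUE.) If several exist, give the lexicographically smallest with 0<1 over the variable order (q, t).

q=0, t=0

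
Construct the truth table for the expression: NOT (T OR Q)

Q | T | Output
--------------
0 | 0 | 1
0 | 1 | 0
1 | 0 | 0
1 | 1 | 0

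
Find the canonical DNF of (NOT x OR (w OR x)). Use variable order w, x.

(NOT w AND NOT x) OR (NOT w AND x) OR (w AND NOT x) OR (w AND x)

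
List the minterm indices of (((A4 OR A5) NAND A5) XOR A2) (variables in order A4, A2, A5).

Σm(0, 3, 4, 7) = (NOT A4 AND NOT A2 AND NOT A5) OR (NOT A4 AND A2 AND A5) OR (A4 AND NOT A2 AND NOT A5) OR (A4 AND A2 AND A5)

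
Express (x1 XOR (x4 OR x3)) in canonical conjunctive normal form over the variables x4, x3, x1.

(x4 OR x3 OR x1) AND (x4 OR NOT x3 OR NOT x1) AND (NOT x4 OR x3 OR NOT x1) AND (NOT x4 OR NOT x3 OR NOT x1)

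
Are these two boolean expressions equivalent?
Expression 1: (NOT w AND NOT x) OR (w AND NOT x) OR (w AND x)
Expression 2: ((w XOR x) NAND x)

Yes, they are equivalent — the two output columns agree on all 4 assignments:
w | x | Expression 1 | Expression 2
-----------------------------------
0 | 0 | 1 | 1
0 | 1 | 0 | 0
1 | 0 | 1 | 1
1 | 1 | 1 | 1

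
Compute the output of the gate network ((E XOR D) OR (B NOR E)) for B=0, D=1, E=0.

Substituting: ((0 XOR 1) OR (0 NOR 0))
= 1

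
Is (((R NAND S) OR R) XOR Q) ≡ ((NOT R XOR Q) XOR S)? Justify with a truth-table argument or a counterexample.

No. Counterexample: with Q=0, S=0, R=1, Expression 1 = 1 but Expression 2 = 0.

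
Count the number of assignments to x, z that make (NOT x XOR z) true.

Satisfying assignments: (0,0), (1,1)
Count: 2 out of 4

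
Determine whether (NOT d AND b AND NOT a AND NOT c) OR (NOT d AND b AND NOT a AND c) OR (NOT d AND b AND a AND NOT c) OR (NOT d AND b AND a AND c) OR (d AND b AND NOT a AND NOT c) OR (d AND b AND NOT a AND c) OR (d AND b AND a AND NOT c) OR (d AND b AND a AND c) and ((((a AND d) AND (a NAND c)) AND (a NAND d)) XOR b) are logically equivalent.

Yes, they are equivalent — the two output columns agree on all 16 assignments:
d | b | a | c | Expression 1 | Expression 2
-------------------------------------------
0 | 0 | 0 | 0 | 0 | 0
0 | 0 | 0 | 1 | 0 | 0
0 | 0 | 1 | 0 | 0 | 0
0 | 0 | 1 | 1 | 0 | 0
0 | 1 | 0 | 0 | 1 | 1
0 | 1 | 0 | 1 | 1 | 1
0 | 1 | 1 | 0 | 1 | 1
0 | 1 | 1 | 1 | 1 | 1
1 | 0 | 0 | 0 | 0 | 0
1 | 0 | 0 | 1 | 0 | 0
1 | 0 | 1 | 0 | 0 | 0
1 | 0 | 1 | 1 | 0 | 0
1 | 1 | 0 | 0 | 1 | 1
1 | 1 | 0 | 1 | 1 | 1
1 | 1 | 1 | 0 | 1 | 1
1 | 1 | 1 | 1 | 1 | 1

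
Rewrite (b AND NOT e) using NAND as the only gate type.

((b NAND (e NAND e)) NAND (b NAND (e NAND e)))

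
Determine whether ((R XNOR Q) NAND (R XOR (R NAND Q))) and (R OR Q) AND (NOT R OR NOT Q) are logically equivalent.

Yes, they are equivalent — the two output columns agree on all 4 assignments:
R | Q | Expression 1 | Expression 2
-----------------------------------
0 | 0 | 0 | 0
0 | 1 | 1 | 1
1 | 0 | 1 | 1
1 | 1 | 0 | 0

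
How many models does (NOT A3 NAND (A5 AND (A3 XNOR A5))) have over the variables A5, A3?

Satisfying assignments: (0,0), (0,1), (1,0), (1,1)
Count: 4 out of 4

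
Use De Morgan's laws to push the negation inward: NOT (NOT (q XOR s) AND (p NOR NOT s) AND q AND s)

(q XOR s) OR NOT (p NOR NOT s) OR NOT q OR NOT s
De Morgan's: NOT(AND of terms) = OR of negations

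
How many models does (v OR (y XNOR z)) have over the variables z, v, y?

Satisfying assignments: (0,0,0), (0,1,0), (0,1,1), (1,0,1), (1,1,0), (1,1,1)
Count: 6 out of 8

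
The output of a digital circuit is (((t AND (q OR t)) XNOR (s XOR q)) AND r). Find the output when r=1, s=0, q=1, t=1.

Substituting: (((1 AND (1 OR 1)) XNOR (0 XOR 1)) AND 1)
= 1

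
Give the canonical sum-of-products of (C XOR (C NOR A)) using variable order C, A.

Σm(0, 2, 3) = (NOT C AND NOT A) OR (C AND NOT A) OR (C AND A)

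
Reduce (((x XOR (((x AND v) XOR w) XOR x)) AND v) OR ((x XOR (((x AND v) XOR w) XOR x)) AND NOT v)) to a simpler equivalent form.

By distribution ((E AND v) OR (E AND NOT v) = E) then XOR self-cancellation ((E XOR v) XOR v = E):
= ((x AND v) XOR w)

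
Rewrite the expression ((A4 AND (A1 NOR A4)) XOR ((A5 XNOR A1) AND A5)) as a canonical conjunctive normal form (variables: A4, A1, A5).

(A4 OR A1 OR A5) AND (A4 OR A1 OR NOT A5) AND (A4 OR NOT A1 OR A5) AND (NOT A4 OR A1 OR A5) AND (NOT A4 OR A1 OR NOT A5) AND (NOT A4 OR NOT A1 OR A5)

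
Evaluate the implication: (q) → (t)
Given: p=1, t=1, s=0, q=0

Antecedent (q) = 0; consequent (t) = 1.
0 → 1 = 1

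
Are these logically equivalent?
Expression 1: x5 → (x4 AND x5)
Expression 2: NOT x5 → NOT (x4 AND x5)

No, Inverse is not equivalent to original (counterexample: x5=1, x4=0)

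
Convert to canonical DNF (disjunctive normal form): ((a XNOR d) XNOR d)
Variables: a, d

(a AND NOT d) OR (a AND d)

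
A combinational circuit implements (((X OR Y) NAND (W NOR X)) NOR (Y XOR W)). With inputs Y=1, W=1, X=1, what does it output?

Substituting: (((1 OR 1) NAND (1 NOR 1)) NOR (1 XOR 1))
= 0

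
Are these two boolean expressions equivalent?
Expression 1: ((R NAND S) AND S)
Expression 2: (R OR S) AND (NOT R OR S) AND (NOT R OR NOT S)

Yes, they are equivalent — the two output columns agree on all 4 assignments:
R | S | Expression 1 | Expression 2
-----------------------------------
0 | 0 | 0 | 0
0 | 1 | 1 | 1
1 | 0 | 0 | 0
1 | 1 | 0 | 0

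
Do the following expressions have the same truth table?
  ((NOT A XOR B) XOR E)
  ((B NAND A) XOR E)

No. Counterexample: with A=0, B=1, E=0, Expression 1 = 0 but Expression 2 = 1.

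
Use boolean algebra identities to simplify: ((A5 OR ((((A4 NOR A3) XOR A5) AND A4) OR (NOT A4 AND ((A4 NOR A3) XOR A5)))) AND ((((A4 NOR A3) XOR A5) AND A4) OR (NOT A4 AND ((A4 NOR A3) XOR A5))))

By absorption (E AND (E OR v) = E) then distribution ((E AND v) OR (E AND NOT v) = E):
= ((A4 NOR A3) XOR A5)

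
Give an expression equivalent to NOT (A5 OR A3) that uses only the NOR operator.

(((A5 NOR A3) NOR (A5 NOR A3)) NOR ((A5 NOR A3) NOR (A5 NOR A3)))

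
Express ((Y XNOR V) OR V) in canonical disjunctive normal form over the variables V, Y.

(NOT V AND NOT Y) OR (V AND NOT Y) OR (V AND Y)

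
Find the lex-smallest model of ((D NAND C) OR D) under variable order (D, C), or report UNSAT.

D=0, C=0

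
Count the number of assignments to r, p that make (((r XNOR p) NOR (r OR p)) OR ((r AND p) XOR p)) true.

Satisfying assignments: (0,1)
Count: 1 out of 4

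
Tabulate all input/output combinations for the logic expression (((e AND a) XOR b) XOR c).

a | b | e | c | Output
----------------------
0 | 0 | 0 | 0 | 0
0 | 0 | 0 | 1 | 1
0 | 0 | 1 | 0 | 0
0 | 0 | 1 | 1 | 1
0 | 1 | 0 | 0 | 1
0 | 1 | 0 | 1 | 0
0 | 1 | 1 | 0 | 1
0 | 1 | 1 | 1 | 0
1 | 0 | 0 | 0 | 0
1 | 0 | 0 | 1 | 1
1 | 0 | 1 | 0 | 1
1 | 0 | 1 | 1 | 0
1 | 1 | 0 | 0 | 1
1 | 1 | 0 | 1 | 0
1 | 1 | 1 | 0 | 0
1 | 1 | 1 | 1 | 1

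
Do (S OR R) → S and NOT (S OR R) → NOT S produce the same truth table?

No, Inverse is not equivalent to original (counterexample: R=1, Q=0, S=0)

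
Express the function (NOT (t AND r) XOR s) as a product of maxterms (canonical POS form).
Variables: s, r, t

ΠM(3, 4, 5, 6) = (s OR NOT r OR NOT t) AND (NOT s OR r OR t) AND (NOT s OR r OR NOT t) AND (NOT s OR NOT r OR t)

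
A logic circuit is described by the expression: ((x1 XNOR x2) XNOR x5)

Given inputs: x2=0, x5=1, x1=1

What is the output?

Substituting: ((1 XNOR 0) XNOR 1)
= 0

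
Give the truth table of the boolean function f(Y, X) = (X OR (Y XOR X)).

Y | X | Output
--------------
0 | 0 | 0
0 | 1 | 1
1 | 0 | 1
1 | 1 | 1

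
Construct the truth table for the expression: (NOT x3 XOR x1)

x3 | x1 | Output
----------------
0 | 0 | 1
0 | 1 | 0
1 | 0 | 0
1 | 1 | 1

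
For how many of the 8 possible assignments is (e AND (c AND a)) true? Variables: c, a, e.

Satisfying assignments: (1,1,1)
Count: 1 out of 8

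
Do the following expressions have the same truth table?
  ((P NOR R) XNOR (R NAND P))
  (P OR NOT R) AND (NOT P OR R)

Yes, they are equivalent — the two output columns agree on all 4 assignments:
P | R | Expression 1 | Expression 2
-----------------------------------
0 | 0 | 1 | 1
0 | 1 | 0 | 0
1 | 0 | 0 | 0
1 | 1 | 1 | 1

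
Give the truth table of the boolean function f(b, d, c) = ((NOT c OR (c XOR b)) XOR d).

b | d | c | Output
------------------
0 | 0 | 0 | 1
0 | 0 | 1 | 1
0 | 1 | 0 | 0
0 | 1 | 1 | 0
1 | 0 | 0 | 1
1 | 0 | 1 | 0
1 | 1 | 0 | 0
1 | 1 | 1 | 1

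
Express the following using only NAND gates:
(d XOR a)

((d NAND (d NAND a)) NAND (a NAND (d NAND a)))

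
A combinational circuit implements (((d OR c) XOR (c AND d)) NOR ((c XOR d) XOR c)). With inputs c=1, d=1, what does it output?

Substituting: (((1 OR 1) XOR (1 AND 1)) NOR ((1 XOR 1) XOR 1))
= 0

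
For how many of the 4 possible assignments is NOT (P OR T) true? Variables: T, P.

Satisfying assignments: (0,0)
Count: 1 out of 4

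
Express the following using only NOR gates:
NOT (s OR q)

(((s NOR q) NOR (s NOR q)) NOR ((s NOR q) NOR (s NOR q)))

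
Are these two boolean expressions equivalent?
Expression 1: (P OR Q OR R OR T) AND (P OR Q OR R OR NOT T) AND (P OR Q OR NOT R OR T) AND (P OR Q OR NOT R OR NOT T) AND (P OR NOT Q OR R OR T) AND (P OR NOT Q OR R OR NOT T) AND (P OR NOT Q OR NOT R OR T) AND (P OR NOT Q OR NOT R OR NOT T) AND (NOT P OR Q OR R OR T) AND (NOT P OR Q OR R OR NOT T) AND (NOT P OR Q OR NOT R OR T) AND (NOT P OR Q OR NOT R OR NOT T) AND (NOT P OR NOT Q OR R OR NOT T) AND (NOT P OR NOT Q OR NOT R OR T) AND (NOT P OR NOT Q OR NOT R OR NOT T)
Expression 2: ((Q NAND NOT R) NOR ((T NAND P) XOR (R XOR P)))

Yes, they are equivalent — the two output columns agree on all 16 assignments:
P | Q | R | T | Expression 1 | Expression 2
-------------------------------------------
0 | 0 | 0 | 0 | 0 | 0
0 | 0 | 0 | 1 | 0 | 0
0 | 0 | 1 | 0 | 0 | 0
0 | 0 | 1 | 1 | 0 | 0
0 | 1 | 0 | 0 | 0 | 0
0 | 1 | 0 | 1 | 0 | 0
0 | 1 | 1 | 0 | 0 | 0
0 | 1 | 1 | 1 | 0 | 0
1 | 0 | 0 | 0 | 0 | 0
1 | 0 | 0 | 1 | 0 | 0
1 | 0 | 1 | 0 | 0 | 0
1 | 0 | 1 | 1 | 0 | 0
1 | 1 | 0 | 0 | 1 | 1
1 | 1 | 0 | 1 | 0 | 0
1 | 1 | 1 | 0 | 0 | 0
1 | 1 | 1 | 1 | 0 | 0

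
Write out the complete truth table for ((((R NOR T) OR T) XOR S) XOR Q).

S | R | Q | T | Output
----------------------
0 | 0 | 0 | 0 | 1
0 | 0 | 0 | 1 | 1
0 | 0 | 1 | 0 | 0
0 | 0 | 1 | 1 | 0
0 | 1 | 0 | 0 | 0
0 | 1 | 0 | 1 | 1
0 | 1 | 1 | 0 | 1
0 | 1 | 1 | 1 | 0
1 | 0 | 0 | 0 | 0
1 | 0 | 0 | 1 | 0
1 | 0 | 1 | 0 | 1
1 | 0 | 1 | 1 | 1
1 | 1 | 0 | 0 | 1
1 | 1 | 0 | 1 | 0
1 | 1 | 1 | 0 | 0
1 | 1 | 1 | 1 | 1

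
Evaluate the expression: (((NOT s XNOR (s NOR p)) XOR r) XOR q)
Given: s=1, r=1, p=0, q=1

Substituting: (((NOT 1 XNOR (1 NOR 0)) XOR 1) XOR 1)
= 1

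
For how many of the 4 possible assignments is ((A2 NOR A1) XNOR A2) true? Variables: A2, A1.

Satisfying assignments: (0,1)
Count: 1 out of 4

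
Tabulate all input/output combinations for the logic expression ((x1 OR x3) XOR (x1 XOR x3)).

x1 | x3 | Output
----------------
0 | 0 | 0
0 | 1 | 0
1 | 0 | 0
1 | 1 | 1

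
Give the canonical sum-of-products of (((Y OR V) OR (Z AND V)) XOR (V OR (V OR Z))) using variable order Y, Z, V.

Σm(2, 4) = (NOT Y AND Z AND NOT V) OR (Y AND NOT Z AND NOT V)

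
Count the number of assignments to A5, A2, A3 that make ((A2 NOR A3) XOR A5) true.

Satisfying assignments: (0,0,0), (1,0,1), (1,1,0), (1,1,1)
Count: 4 out of 8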